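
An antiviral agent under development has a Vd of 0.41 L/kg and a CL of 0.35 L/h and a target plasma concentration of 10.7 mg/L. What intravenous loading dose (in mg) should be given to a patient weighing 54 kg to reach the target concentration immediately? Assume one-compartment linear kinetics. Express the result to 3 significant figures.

237 mg

Vd = 0.41 L/kg × 54 kg = 22.14 L
The loading dose fills Vd to the target concentration.
LD = Vd × C = 22.14 × 10.70 = 236.9 mg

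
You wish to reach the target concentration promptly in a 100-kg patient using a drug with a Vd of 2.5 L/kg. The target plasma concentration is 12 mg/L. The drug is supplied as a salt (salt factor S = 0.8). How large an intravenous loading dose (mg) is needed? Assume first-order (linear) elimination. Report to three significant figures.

Vd = 2.5 L/kg × 100 kg = 250.0 L
LD = Vd × C / S = 250.0 × 12.00 / 0.8 = 3750 mg

3750 mg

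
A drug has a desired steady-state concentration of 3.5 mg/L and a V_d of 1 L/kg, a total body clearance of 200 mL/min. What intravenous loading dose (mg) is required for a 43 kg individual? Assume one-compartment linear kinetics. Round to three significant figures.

151 mg

Vd = 1 L/kg × 43 kg = 43.00 L
LD = Vd × C = 43.00 × 3.500 = 150.5 mg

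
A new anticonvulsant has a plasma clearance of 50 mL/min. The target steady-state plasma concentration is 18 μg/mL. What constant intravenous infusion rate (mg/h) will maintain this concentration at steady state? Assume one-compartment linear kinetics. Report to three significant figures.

54.0 mg/h

Convert clearance: 50 mL/min × 60 min/h ÷ 1000 mL/L = 3.000 L/h
At steady state, infusion rate equals elimination rate: rate in = CL × Css.
Infusion rate = CL · Css = 3.000 L/h × 18 mg/L = 54.00 mg/h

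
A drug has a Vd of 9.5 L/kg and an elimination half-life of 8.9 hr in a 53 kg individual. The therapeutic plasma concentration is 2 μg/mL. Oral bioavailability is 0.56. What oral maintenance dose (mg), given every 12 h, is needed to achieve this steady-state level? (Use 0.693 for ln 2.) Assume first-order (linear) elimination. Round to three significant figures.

Vd = 9.5 L/kg × 53 kg = 503.5 L
CL = 0.693 × Vd / t½ = 0.693 × 503.5 / 8.9 = 39.21 L/h
D = CL × Css × τ / F = 39.21 × 2 × 12 / 0.56 = 1680 mg

1680 mg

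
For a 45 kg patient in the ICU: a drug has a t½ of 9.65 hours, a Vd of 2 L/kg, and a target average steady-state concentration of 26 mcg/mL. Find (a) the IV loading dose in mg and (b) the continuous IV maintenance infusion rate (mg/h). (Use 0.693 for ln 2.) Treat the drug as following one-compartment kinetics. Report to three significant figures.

(a) 2340 mg; (b) 168 mg/h

Vd(total) = 45 kg × 2 L/kg = 90.00 L
LD = Vd × C = 90.00 × 26 = 2340 mg
CL = 0.693 × Vd / t½ = 0.693 × 90.00 / 9.65 = 6.463 L/h
Infusion rate = CL × Css = 6.463 × 26 = 168.0 mg/h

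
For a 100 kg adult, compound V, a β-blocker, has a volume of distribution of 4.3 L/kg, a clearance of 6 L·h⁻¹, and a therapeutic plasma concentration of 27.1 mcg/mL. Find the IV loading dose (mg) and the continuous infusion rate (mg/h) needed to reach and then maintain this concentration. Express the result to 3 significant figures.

(a) 11700 mg; (b) 163 mg/h

Vd = 4.3 L/kg × 100 kg = 430.0 L
Loading dose = Vd × C = 430.0 × 27.1 = 11650 mg
Maintenance: replace elimination → rate = CL × Css = 6.000 × 27.1 = 162.6 mg/h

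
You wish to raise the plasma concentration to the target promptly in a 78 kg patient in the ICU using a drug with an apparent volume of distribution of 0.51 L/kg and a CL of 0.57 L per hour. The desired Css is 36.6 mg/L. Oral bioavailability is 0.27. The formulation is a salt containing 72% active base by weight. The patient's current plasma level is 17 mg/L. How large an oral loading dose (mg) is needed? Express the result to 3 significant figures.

4010 mg

Vd(total) = 78 kg × 0.51 L/kg = 39.78 L
Concentration deficit ΔC = 36.6 − 17 = 19.60 mg/L
LD = Vd × ΔC / F / S = 39.78 × 19.60 / 0.27 / 0.72 = 4011 mg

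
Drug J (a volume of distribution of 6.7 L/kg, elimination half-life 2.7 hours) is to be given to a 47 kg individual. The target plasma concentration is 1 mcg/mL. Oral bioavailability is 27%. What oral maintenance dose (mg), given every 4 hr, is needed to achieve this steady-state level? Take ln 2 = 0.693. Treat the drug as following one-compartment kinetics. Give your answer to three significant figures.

Total Vd = 6.7 × 47 = 314.9 L
CL = ln 2 · Vd / t½ = 0.693 × 314.9 / 2.7 = 80.82 L/h
D = CL × Css × τ / F = 80.82 × 1 × 4 / 0.27 = 1197 mg

1200 mg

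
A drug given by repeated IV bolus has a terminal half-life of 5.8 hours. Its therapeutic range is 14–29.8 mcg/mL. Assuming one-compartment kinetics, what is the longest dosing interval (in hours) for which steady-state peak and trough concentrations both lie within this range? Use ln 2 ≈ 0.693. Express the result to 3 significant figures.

k = 0.693 / t½ = 0.693 / 5.8 = 0.1195 h⁻¹
Between IV bolus doses, concentration decays as C = C₀·e^(−kτ), so C_peak/C_trough = e^(kτ).
τ_max = ln(C_peak/C_trough) / k = ln(29.8/14) / 0.1195 = 0.7555 / 0.1195 = 6.322 h

6.32 h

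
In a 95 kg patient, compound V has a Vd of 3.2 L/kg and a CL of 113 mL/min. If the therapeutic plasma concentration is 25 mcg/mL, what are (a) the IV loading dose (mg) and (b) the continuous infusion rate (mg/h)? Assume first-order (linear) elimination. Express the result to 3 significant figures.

Total Vd = 3.2 × 95 = 304.0 L
Loading dose = Vd × C = 304.0 × 25 = 7600 mg
CL = 113 mL/min × 60/1000 = 6.780 L/h
Maintenance: replace elimination → rate = CL × Css = 6.780 × 25 = 169.5 mg/h

(a) 7600 mg; (b) 170 mg/h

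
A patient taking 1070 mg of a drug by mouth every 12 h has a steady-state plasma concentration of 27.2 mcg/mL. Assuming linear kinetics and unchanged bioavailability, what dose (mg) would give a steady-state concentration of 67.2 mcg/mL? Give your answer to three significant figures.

For first-order elimination, Css ∝ F·D/(CL·τ); F and CL are unchanged, so Css ∝ D/τ.
D₂ = D₁ × (Css,target / Css,current) = 1070 × 67.2/27.2 = 2644 mg

2640 mg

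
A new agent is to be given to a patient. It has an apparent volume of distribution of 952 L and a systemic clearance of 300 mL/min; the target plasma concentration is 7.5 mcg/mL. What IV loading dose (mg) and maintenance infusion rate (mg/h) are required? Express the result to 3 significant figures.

(a) 7140 mg; (b) 135 mg/h

Loading: fill Vd to C_target → 952.0 L × 7.5 mg/L = 7140 mg
CL = 300 mL/min × 60/1000 = 18.00 L/h
Maintenance: replace elimination → rate = CL × Css = 18.00 × 7.5 = 135.0 mg/h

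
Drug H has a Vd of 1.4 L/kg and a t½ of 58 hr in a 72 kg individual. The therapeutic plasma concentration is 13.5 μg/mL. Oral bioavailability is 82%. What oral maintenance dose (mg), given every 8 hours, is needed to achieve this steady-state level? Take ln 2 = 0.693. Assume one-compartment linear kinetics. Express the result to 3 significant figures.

159 mg

Vd = 1.4 L/kg × 72 kg = 100.8 L
k = 0.693/58 = 0.01195 h⁻¹, so CL = k·Vd = 0.01195 × 100.8 = 1.205 L/h
D = CL × Css × τ / F = 1.205 × 13.5 × 8 / 0.82 = 158.7 mg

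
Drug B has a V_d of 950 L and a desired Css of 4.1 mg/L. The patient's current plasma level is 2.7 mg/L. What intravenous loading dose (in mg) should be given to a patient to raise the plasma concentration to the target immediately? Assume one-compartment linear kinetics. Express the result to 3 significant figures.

1330 mg

Concentration deficit ΔC = 4.1 − 2.7 = 1.400 mg/L
LD = Vd × ΔC = 950.0 × 1.400 = 1330 mg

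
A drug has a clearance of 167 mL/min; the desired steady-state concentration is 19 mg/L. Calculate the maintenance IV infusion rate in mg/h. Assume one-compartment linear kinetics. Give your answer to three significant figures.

CL = 167 mL/min = 167 × 0.06 = 10.02 L/h
At steady state, infusion rate equals elimination rate: rate in = CL × Css.
Rate = CL × Css = 10.02 × 19 = 190.4 mg/h

190 mg/h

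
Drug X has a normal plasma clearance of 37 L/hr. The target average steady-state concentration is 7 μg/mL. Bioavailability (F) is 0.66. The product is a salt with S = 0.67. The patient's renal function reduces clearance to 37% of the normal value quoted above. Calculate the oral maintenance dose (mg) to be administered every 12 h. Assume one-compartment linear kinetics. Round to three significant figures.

2600 mg

Patient clearance = 0.37 × 37.00 = 13.69 L/h
At steady state, dose per interval replaces the amount cleared in that interval: F·S·D/τ = CL·Css.
D = CL × Css × τ / F / S = 13.69 × 7 × 12 / 0.66 / 0.67 = 2601 mg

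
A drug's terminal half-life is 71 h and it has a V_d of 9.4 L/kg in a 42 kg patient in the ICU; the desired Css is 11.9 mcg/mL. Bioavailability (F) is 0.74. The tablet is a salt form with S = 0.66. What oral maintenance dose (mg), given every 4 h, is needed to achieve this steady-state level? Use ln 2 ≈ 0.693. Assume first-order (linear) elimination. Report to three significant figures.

Total Vd = 9.4 × 42 = 394.8 L
k = 0.693/71 = 0.009761 h⁻¹, so CL = k·Vd = 0.009761 × 394.8 = 3.854 L/h
D = CL × Css × τ / F / S = 3.854 × 11.9 × 4 / 0.74 / 0.66 = 375.6 mg

376 mg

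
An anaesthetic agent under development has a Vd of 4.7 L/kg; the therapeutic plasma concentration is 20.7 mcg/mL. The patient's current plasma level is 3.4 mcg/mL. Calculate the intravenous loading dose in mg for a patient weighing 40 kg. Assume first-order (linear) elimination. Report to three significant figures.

3250 mg

Vd(total) = 40 kg × 4.7 L/kg = 188.0 L
The loading dose fills Vd to the target concentration.
Concentration deficit ΔC = 20.7 − 3.4 = 17.30 mg/L
LD = Vd × ΔC = 188.0 × 17.30 = 3252 mg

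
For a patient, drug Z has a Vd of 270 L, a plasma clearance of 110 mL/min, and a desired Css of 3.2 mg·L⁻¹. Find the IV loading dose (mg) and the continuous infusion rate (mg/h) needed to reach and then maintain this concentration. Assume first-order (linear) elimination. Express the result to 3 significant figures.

(a) 864 mg; (b) 21.1 mg/h

Loading: fill Vd to C_target → 270.0 L × 3.2 mg/L = 864.0 mg
CL = 110 mL/min × 60/1000 = 6.600 L/h
Maintenance: replace elimination → rate = CL × Css = 6.600 × 3.2 = 21.12 mg/h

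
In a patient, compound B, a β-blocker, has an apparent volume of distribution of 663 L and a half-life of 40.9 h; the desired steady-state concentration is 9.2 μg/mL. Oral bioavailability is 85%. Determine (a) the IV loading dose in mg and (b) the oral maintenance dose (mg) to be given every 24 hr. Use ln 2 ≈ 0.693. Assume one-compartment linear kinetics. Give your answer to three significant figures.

(a) 6100 mg; (b) 2920 mg

LD = Vd × C = 663.0 × 9.2 = 6100 mg
CL = 0.693 × Vd / t½ = 0.693 × 663.0 / 40.9 = 11.23 L/h
D = CL × Css × τ / F = 11.23 × 9.2 × 24 / 0.85 = 2917 mg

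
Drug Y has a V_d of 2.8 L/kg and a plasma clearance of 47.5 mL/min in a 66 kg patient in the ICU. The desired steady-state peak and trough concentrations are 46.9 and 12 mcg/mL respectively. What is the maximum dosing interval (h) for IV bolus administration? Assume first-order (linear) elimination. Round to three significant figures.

Total Vd = 2.8 × 66 = 184.8 L
Convert clearance: 47.5 mL/min × 60 min/h ÷ 1000 mL/L = 2.850 L/h
k = CL / Vd = 2.850 / 184.8 = 0.01542 h⁻¹
Between IV bolus doses, concentration decays as C = C₀·e^(−kτ), so C_peak/C_trough = e^(kτ).
τ_max = ln(C_peak/C_trough) / k = ln(46.9/12) / 0.01542 = 1.363 / 0.01542 = 88.39 h

88.4 h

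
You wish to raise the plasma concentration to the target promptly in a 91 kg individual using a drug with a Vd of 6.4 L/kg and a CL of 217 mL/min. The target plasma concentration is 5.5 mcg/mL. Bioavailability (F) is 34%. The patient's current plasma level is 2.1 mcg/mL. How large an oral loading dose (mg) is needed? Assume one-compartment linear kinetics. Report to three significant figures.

5820 mg

Vd = 6.4 L/kg × 91 kg = 582.4 L
The loading dose fills Vd to the target concentration.
Concentration deficit ΔC = 5.5 − 2.1 = 3.400 mg/L
LD = Vd × ΔC / F = 582.4 × 3.400 / 0.34 = 5824 mg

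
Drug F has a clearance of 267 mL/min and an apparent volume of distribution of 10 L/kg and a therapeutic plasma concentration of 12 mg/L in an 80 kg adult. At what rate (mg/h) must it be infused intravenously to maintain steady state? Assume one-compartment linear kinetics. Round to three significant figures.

192 mg/h

CL = 267 mL/min × 60/1000 = 16.02 L/h
Vd does not affect the maintenance rate; only clearance governs steady-state input.
Rate = CL × Css = 16.02 × 12 = 192.2 mg/h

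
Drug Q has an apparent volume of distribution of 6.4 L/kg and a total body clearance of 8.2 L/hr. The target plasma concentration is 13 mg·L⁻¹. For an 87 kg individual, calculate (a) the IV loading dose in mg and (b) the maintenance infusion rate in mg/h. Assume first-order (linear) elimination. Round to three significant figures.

Vd(total) = 87 kg × 6.4 L/kg = 556.8 L
Loading dose = Vd × C = 556.8 × 13 = 7238 mg
Maintenance: replace elimination → rate = CL × Css = 8.200 × 13 = 106.6 mg/h

(a) 7240 mg; (b) 107 mg/h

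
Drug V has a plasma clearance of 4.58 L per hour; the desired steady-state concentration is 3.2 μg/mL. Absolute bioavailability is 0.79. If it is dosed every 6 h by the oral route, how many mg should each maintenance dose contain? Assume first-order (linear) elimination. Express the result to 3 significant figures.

111 mg

D = CL × Css × τ / F = 4.580 × 3.2 × 6 / 0.79 = 111.3 mg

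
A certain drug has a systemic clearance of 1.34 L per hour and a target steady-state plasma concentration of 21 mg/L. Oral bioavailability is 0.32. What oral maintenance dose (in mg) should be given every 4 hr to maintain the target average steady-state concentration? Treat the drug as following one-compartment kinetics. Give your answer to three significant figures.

D = CL × Css × τ / F = 1.340 × 21 × 4 / 0.32 = 351.8 mg

352 mg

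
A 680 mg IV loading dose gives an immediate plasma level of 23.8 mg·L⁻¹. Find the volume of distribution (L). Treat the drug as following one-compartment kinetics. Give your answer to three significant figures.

Immediately after an IV bolus, C₀ = Dose / Vd, so Vd = Dose / C₀.
Vd = 680 / 23.8 = 28.57 L

28.6 L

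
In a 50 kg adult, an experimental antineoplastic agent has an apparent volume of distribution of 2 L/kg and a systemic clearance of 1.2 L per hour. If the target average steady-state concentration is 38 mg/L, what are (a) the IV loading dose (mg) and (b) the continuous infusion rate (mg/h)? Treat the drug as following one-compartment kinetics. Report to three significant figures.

Total Vd = 2 × 50 = 100.0 L
LD = Vd · C_target = 100.0 × 38 = 3800 mg
Maintenance: replace elimination → rate = CL × Css = 1.200 × 38 = 45.60 mg/h

(a) 3800 mg; (b) 45.6 mg/h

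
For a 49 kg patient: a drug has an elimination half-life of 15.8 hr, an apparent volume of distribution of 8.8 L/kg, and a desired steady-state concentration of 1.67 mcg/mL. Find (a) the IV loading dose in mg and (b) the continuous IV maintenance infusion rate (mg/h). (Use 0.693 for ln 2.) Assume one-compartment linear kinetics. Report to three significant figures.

Vd(total) = 49 kg × 8.8 L/kg = 431.2 L
LD = Vd × C = 431.2 × 1.67 = 720.1 mg
CL = 0.693 × Vd / t½ = 0.693 × 431.2 / 15.8 = 18.91 L/h
Infusion rate = CL × Css = 18.91 × 1.67 = 31.58 mg/h

(a) 720 mg; (b) 31.6 mg/h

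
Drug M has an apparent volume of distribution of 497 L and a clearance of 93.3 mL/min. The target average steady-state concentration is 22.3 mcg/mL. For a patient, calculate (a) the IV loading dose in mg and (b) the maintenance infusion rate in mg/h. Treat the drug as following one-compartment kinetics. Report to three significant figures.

Loading: fill Vd to C_target → 497.0 L × 22.3 mg/L = 11080 mg
Convert clearance: 93.3 mL/min × 60 min/h ÷ 1000 mL/L = 5.598 L/h
Maintenance infusion rate = CL × Css = 5.598 × 22.3 = 124.8 mg/h

(a) 11100 mg; (b) 125 mg/h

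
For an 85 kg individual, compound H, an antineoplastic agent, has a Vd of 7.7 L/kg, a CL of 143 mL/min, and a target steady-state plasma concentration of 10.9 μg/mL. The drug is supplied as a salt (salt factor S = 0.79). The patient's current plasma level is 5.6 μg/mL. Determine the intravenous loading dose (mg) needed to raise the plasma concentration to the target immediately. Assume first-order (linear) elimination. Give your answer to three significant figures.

4390 mg

Vd = 7.7 L/kg × 85 kg = 654.5 L
Concentration deficit ΔC = 10.9 − 5.6 = 5.300 mg/L
LD = Vd × ΔC / S = 654.5 × 5.300 / 0.79 = 4391 mg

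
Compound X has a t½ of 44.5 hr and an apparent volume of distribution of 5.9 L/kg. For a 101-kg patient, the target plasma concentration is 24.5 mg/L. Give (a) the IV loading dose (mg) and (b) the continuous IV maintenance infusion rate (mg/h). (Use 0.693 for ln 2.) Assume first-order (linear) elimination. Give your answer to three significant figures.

Vd = 5.9 L/kg × 101 kg = 595.9 L
LD = Vd × C = 595.9 × 24.5 = 14600 mg
CL = 0.693 × Vd / t½ = 0.693 × 595.9 / 44.5 = 9.280 L/h
Infusion rate = CL × Css = 9.280 × 24.5 = 227.4 mg/h

(a) 14600 mg; (b) 227 mg/h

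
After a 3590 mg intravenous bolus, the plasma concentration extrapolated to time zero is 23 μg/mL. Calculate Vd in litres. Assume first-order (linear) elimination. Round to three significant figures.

156 L

Immediately after an IV bolus, C₀ = Dose / Vd, so Vd = Dose / C₀.
Vd = 3590 / 23 = 156.1 L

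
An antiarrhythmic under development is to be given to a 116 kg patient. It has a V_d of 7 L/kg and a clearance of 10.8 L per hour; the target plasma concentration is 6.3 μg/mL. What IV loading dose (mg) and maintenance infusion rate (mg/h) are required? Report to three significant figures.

(a) 5120 mg; (b) 68.0 mg/h

Total Vd = 7 × 116 = 812.0 L
Loading: fill Vd to C_target → 812.0 L × 6.3 mg/L = 5116 mg
Maintenance: replace elimination → rate = CL × Css = 10.80 × 6.3 = 68.04 mg/h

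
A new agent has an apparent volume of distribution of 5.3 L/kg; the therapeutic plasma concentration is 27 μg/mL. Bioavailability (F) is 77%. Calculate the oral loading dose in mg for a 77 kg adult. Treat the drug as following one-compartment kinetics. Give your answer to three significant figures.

Total Vd = 5.3 × 77 = 408.1 L
LD = Vd × C / F = 408.1 × 27.00 / 0.77 = 14310 mg

14300 mg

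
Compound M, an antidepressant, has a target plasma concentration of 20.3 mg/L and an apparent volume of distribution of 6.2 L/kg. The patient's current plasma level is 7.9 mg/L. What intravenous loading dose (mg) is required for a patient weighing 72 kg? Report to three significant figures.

Total Vd = 6.2 × 72 = 446.4 L
The loading dose fills Vd to the target concentration.
Concentration deficit ΔC = 20.3 − 7.9 = 12.40 mg/L
LD = Vd × ΔC = 446.4 × 12.40 = 5535 mg

5540 mg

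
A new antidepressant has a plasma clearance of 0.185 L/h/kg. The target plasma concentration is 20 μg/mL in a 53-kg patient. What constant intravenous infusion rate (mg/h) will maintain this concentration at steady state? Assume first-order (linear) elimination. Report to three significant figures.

CL = 0.185 L/h/kg × 53 kg = 9.805 L/h
Rate = CL × Css = 9.805 × 20 = 196.1 mg/h

196 mg/h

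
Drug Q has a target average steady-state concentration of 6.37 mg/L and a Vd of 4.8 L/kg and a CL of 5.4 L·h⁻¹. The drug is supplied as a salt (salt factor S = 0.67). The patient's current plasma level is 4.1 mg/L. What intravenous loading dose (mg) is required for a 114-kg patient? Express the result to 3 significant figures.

Vd = 4.8 L/kg × 114 kg = 547.2 L
LD is governed by Vd — clearance does not enter the loading-dose calculation.
Concentration deficit ΔC = 6.37 − 4.1 = 2.270 mg/L
LD = Vd × ΔC / S = 547.2 × 2.270 / 0.67 = 1854 mg

1850 mg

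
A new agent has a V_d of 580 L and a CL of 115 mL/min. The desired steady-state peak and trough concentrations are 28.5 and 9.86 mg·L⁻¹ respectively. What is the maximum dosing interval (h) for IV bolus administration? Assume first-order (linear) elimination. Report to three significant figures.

Convert clearance: 115 mL/min × 60 min/h ÷ 1000 mL/L = 6.900 L/h
k = CL / Vd = 6.900 / 580.0 = 0.01190 h⁻¹
Between IV bolus doses, concentration decays as C = C₀·e^(−kτ), so C_peak/C_trough = e^(kτ).
τ_max = ln(C_peak/C_trough) / k = ln(28.5/9.86) / 0.01190 = 1.061 / 0.01190 = 89.16 h

89.2 h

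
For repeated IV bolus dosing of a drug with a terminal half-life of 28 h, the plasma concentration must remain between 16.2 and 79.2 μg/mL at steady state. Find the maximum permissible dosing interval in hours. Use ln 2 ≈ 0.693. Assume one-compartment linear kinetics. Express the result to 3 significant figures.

64.1 h

k = 0.693 / t½ = 0.693 / 28 = 0.02475 h⁻¹
Between IV bolus doses, concentration decays as C = C₀·e^(−kτ), so C_peak/C_trough = e^(kτ).
τ_max = ln(C_peak/C_trough) / k = ln(79.2/16.2) / 0.02475 = 1.587 / 0.02475 = 64.12 h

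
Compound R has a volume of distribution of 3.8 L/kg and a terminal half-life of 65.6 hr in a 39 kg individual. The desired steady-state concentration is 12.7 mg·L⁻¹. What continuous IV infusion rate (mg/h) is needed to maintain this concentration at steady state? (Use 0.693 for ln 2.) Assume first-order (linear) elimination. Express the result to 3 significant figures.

Vd(total) = 39 kg × 3.8 L/kg = 148.2 L
CL = ln 2 · Vd / t½ = 0.693 × 148.2 / 65.6 = 1.566 L/h
Infusion rate = CL × Css = 1.566 × 12.7 = 19.89 mg/h

19.9 mg/h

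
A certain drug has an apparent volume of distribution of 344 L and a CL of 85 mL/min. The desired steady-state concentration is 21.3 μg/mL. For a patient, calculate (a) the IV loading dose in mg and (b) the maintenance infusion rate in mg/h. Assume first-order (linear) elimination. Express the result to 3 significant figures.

LD = Vd · C_target = 344.0 × 21.3 = 7327 mg
CL = 85 mL/min × 60/1000 = 5.100 L/h
Infusion rate = 5.100 L/h × 21.3 mg/L = 108.6 mg/h

(a) 7330 mg; (b) 109 mg/h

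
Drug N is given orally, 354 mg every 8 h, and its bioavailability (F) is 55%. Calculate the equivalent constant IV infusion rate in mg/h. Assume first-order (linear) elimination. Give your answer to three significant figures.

Equivalent systemic input: infusion rate = F·D/τ.
Rate = 0.55 × 354 / 8 = 24.34 mg/h

24.3 mg/h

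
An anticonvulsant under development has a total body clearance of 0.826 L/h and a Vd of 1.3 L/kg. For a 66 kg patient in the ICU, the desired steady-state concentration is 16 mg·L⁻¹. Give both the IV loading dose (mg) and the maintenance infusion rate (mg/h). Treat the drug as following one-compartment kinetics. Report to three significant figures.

(a) 1370 mg; (b) 13.2 mg/h

Vd = 1.3 L/kg × 66 kg = 85.80 L
Loading: fill Vd to C_target → 85.80 L × 16 mg/L = 1373 mg
Infusion rate = 0.8260 L/h × 16 mg/L = 13.22 mg/h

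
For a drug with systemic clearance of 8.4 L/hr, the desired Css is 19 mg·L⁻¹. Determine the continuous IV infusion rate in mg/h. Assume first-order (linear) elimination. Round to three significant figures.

160 mg/h

Infusion rate = CL · Css = 8.400 L/h × 19 mg/L = 159.6 mg/h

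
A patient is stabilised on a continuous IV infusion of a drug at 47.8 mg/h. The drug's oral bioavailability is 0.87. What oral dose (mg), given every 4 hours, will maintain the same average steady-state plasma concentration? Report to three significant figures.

To maintain the same Css, the systemic dosing rate must be unchanged: F·D/τ = infusion rate.
D = rate × τ / F = 47.8 × 4 / 0.87 = 219.8 mg

220 mg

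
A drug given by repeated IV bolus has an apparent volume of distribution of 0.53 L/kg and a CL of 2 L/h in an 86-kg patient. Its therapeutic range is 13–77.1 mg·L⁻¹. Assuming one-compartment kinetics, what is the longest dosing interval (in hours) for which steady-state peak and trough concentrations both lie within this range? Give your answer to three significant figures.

Vd(total) = 86 kg × 0.53 L/kg = 45.58 L
k = CL / Vd = 2.000 / 45.58 = 0.04388 h⁻¹
Between IV bolus doses, concentration decays as C = C₀·e^(−kτ), so C_peak/C_trough = e^(kτ).
τ_max = ln(C_peak/C_trough) / k = ln(77.1/13) / 0.04388 = 1.780 / 0.04388 = 40.57 h

40.6 h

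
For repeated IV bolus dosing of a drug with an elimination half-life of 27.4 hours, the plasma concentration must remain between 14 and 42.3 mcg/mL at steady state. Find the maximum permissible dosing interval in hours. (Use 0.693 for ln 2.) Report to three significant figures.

k = 0.693 / t½ = 0.693 / 27.4 = 0.02529 h⁻¹
Between IV bolus doses, concentration decays as C = C₀·e^(−kτ), so C_peak/C_trough = e^(kτ).
τ_max = ln(C_peak/C_trough) / k = ln(42.3/14) / 0.02529 = 1.106 / 0.02529 = 43.73 h

43.7 h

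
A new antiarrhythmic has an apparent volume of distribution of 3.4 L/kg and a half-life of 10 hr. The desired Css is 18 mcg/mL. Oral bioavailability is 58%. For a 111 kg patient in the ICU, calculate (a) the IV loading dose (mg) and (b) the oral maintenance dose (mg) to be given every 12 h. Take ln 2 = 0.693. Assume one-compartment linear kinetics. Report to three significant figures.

(a) 6790 mg; (b) 9740 mg

Vd(total) = 111 kg × 3.4 L/kg = 377.4 L
LD = Vd × C = 377.4 × 18 = 6793 mg
CL = 0.693 × Vd / t½ = 0.693 × 377.4 / 10 = 26.15 L/h
D = CL × Css × τ / F = 26.15 × 18 × 12 / 0.58 = 9739 mg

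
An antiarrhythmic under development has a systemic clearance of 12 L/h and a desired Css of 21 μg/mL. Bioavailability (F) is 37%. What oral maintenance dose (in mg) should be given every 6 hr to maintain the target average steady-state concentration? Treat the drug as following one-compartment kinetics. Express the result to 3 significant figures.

D = CL × Css × τ / F = 12.00 × 21 × 6 / 0.37 = 4086 mg

4090 mg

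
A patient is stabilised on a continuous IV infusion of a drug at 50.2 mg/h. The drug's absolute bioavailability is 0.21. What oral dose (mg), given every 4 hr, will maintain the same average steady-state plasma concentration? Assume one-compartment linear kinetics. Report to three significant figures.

To maintain the same Css, the systemic dosing rate must be unchanged: F·D/τ = infusion rate.
D = rate × τ / F = 50.2 × 4 / 0.21 = 956.2 mg

956 mg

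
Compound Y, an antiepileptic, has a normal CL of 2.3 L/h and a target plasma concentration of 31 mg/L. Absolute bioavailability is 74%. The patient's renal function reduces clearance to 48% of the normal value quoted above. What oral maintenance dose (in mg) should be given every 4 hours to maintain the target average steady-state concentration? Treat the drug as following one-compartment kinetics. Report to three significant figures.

Patient clearance = 0.48 × 2.300 = 1.104 L/h
D = CL × Css × τ / F = 1.104 × 31 × 4 / 0.74 = 185.0 mg

185 mg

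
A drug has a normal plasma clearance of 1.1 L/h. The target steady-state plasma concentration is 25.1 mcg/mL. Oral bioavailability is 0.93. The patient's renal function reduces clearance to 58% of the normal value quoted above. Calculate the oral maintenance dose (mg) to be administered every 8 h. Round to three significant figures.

138 mg

Patient clearance = 0.58 × 1.100 = 0.6380 L/h
D = CL × Css × τ / F = 0.6380 × 25.1 × 8 / 0.93 = 137.8 mg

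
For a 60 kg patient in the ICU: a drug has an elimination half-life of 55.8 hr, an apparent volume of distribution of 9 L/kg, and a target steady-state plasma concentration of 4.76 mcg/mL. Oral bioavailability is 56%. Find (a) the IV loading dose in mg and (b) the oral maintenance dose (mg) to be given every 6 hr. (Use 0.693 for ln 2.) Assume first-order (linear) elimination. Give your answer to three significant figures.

Vd(total) = 60 kg × 9 L/kg = 540.0 L
LD = Vd × C = 540.0 × 4.76 = 2570 mg
CL = 0.693 × Vd / t½ = 0.693 × 540.0 / 55.8 = 6.706 L/h
D = CL × Css × τ / F = 6.706 × 4.76 × 6 / 0.56 = 342.0 mg

(a) 2570 mg; (b) 342 mg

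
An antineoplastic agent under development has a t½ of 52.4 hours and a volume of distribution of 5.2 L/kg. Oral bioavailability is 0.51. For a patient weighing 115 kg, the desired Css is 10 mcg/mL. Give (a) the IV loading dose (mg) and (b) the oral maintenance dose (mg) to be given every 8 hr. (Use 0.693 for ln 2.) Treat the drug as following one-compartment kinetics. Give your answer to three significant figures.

Vd = 5.2 L/kg × 115 kg = 598.0 L
LD = Vd × C = 598.0 × 10 = 5980 mg
CL = 0.693 × Vd / t½ = 0.693 × 598.0 / 52.4 = 7.909 L/h
D = CL × Css × τ / F = 7.909 × 10 × 8 / 0.51 = 1241 mg

(a) 5980 mg; (b) 1240 mg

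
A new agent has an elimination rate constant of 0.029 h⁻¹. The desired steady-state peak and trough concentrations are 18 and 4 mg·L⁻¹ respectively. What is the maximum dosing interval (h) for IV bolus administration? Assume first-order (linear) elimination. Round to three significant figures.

Between IV bolus doses, concentration decays as C = C₀·e^(−kτ), so C_peak/C_trough = e^(kτ).
τ_max = ln(C_peak/C_trough) / k = ln(18/4) / 0.02900 = 1.504 / 0.02900 = 51.86 h

51.9 h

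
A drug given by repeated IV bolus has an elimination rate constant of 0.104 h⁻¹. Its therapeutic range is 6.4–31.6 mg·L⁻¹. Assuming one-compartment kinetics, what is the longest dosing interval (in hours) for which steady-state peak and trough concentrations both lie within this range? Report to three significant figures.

15.4 h

Between IV bolus doses, concentration decays as C = C₀·e^(−kτ), so C_peak/C_trough = e^(kτ).
τ_max = ln(C_peak/C_trough) / k = ln(31.6/6.4) / 0.1040 = 1.597 / 0.1040 = 15.36 h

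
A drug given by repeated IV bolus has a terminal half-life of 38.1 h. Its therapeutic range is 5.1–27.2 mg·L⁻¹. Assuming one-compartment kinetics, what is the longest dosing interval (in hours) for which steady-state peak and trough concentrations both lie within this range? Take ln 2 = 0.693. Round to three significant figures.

k = 0.693 / t½ = 0.693 / 38.1 = 0.01819 h⁻¹
Between IV bolus doses, concentration decays as C = C₀·e^(−kτ), so C_peak/C_trough = e^(kτ).
τ_max = ln(C_peak/C_trough) / k = ln(27.2/5.1) / 0.01819 = 1.674 / 0.01819 = 92.03 h

92.0 h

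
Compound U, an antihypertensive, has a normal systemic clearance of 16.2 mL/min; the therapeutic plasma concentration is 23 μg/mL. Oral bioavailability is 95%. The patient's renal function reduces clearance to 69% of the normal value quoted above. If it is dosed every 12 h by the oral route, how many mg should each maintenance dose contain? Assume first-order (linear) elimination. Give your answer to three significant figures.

195 mg

CL = 16.2 mL/min = 16.2 × 0.06 = 0.9720 L/h
Patient clearance = 0.69 × 0.9720 = 0.6707 L/h
D = CL × Css × τ / F = 0.6707 × 23 × 12 / 0.95 = 194.9 mg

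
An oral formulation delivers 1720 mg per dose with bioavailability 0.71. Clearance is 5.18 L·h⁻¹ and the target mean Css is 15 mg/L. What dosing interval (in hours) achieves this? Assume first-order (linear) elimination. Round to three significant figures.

F·D/τ = CL·Css → τ = F·D / (CL·Css).
τ = 0.71 × 1720 / (5.18 × 15) = 15.72 h

15.7 h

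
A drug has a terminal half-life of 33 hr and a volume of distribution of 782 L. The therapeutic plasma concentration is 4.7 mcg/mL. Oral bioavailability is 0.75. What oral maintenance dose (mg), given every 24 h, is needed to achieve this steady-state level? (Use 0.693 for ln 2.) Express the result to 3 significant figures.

2470 mg

CL = ln 2 · Vd / t½ = 0.693 × 782.0 / 33 = 16.42 L/h
D = CL × Css × τ / F = 16.42 × 4.7 × 24 / 0.75 = 2470 mg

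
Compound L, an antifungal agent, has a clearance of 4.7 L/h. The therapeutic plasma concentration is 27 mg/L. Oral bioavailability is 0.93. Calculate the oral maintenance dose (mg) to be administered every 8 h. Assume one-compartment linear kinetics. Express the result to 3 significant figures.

D = CL × Css × τ / F = 4.700 × 27 × 8 / 0.93 = 1092 mg

1090 mg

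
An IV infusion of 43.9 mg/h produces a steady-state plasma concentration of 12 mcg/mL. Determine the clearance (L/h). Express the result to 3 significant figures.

3.66 L/h

At steady state, infusion rate = CL × Css, so CL = rate / Css.
CL = 43.9 / 12 = 3.658 L/h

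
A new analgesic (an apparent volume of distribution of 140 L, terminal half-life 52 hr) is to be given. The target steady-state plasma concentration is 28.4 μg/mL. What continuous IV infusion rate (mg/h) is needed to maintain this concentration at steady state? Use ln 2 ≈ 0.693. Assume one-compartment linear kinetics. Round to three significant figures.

CL = 0.693 × Vd / t½ = 0.693 × 140.0 / 52 = 1.866 L/h
Infusion rate = CL × Css = 1.866 × 28.4 = 52.99 mg/h

53.0 mg/h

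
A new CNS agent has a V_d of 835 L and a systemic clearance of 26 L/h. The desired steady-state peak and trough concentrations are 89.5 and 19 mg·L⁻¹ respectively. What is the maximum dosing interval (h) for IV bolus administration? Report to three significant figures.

k = CL / Vd = 26.00 / 835.0 = 0.03114 h⁻¹
Between IV bolus doses, concentration decays as C = C₀·e^(−kτ), so C_peak/C_trough = e^(kτ).
τ_max = ln(C_peak/C_trough) / k = ln(89.5/19) / 0.03114 = 1.550 / 0.03114 = 49.78 h

49.8 h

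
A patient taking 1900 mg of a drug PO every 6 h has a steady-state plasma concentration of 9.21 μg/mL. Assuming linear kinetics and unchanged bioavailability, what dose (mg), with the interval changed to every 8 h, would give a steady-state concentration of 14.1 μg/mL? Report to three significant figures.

3880 mg

With linear kinetics, Css is proportional to dose rate (D/τ) at fixed clearance.
D₂ = D₁ × (Css,target / Css,current) × (τ₂/τ₁) = 1900 × (14.1/9.21) × (8/6) = 3878 mg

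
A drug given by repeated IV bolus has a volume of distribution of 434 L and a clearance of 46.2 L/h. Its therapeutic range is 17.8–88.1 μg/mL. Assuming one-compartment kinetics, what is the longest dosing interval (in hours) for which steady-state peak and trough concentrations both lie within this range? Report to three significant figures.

15.0 h

k = CL / Vd = 46.20 / 434.0 = 0.1065 h⁻¹
Between IV bolus doses, concentration decays as C = C₀·e^(−kτ), so C_peak/C_trough = e^(kτ).
τ_max = ln(C_peak/C_trough) / k = ln(88.1/17.8) / 0.1065 = 1.599 / 0.1065 = 15.01 h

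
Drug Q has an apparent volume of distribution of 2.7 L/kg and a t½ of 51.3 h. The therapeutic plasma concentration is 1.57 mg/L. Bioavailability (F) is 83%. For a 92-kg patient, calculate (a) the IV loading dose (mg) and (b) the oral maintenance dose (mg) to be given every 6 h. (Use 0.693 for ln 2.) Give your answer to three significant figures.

(a) 390 mg; (b) 38.1 mg

Vd(total) = 92 kg × 2.7 L/kg = 248.4 L
LD = Vd × C = 248.4 × 1.57 = 390.0 mg
CL = 0.693 × Vd / t½ = 0.693 × 248.4 / 51.3 = 3.356 L/h
D = CL × Css × τ / F = 3.356 × 1.57 × 6 / 0.83 = 38.09 mg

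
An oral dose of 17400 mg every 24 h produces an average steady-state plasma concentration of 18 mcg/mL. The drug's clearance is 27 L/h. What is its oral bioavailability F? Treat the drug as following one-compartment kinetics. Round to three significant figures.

0.670

F·D/τ = CL·Css at steady state → F = CL·Css·τ / D.
F = 27 × 18 × 24 / 17400 = 0.670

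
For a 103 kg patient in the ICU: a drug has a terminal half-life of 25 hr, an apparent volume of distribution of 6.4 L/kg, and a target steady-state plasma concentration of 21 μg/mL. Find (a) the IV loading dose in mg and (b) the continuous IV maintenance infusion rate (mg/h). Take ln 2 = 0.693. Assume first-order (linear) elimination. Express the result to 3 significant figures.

Vd(total) = 103 kg × 6.4 L/kg = 659.2 L
LD = Vd × C = 659.2 × 21 = 13840 mg
CL = 0.693 × Vd / t½ = 0.693 × 659.2 / 25 = 18.27 L/h
Infusion rate = CL × Css = 18.27 × 21 = 383.7 mg/h

(a) 13800 mg; (b) 384 mg/h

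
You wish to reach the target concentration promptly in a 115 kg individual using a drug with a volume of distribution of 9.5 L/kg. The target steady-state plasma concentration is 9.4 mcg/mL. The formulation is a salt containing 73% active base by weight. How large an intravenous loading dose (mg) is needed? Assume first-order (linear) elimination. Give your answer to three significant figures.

14100 mg

Vd = 9.5 L/kg × 115 kg = 1093 L
LD = Vd × C / S = 1093 × 9.400 / 0.73 = 14070 mg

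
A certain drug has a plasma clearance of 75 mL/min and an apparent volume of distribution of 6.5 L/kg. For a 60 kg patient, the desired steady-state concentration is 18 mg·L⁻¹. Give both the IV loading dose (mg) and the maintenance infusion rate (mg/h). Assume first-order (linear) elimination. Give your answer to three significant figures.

(a) 7020 mg; (b) 81.0 mg/h

Vd(total) = 60 kg × 6.5 L/kg = 390.0 L
Loading dose = Vd × C = 390.0 × 18 = 7020 mg
CL = 75 mL/min × 60/1000 = 4.500 L/h
Infusion rate = 4.500 L/h × 18 mg/L = 81.00 mg/h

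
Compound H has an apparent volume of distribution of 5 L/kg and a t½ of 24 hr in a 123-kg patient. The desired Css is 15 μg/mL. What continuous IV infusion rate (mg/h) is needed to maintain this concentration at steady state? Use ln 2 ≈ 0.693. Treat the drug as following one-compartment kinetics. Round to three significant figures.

266 mg/h

Total Vd = 5 × 123 = 615.0 L
CL = 0.693 × Vd / t½ = 0.693 × 615.0 / 24 = 17.76 L/h
Infusion rate = CL × Css = 17.76 × 15 = 266.4 mg/h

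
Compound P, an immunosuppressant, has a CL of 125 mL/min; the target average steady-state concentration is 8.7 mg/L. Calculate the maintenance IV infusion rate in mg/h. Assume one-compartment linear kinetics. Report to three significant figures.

CL = 125 mL/min = 125 × 0.06 = 7.500 L/h
At steady state, infusion rate equals elimination rate: rate in = CL × Css.
Infusion rate = CL · Css = 7.500 L/h × 8.7 mg/L = 65.25 mg/h

65.3 mg/h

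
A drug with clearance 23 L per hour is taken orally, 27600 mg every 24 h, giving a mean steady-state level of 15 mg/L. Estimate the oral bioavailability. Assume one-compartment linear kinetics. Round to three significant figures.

0.300

F·D/τ = CL·Css at steady state → F = CL·Css·τ / D.
F = 23 × 15 × 24 / 27600 = 0.300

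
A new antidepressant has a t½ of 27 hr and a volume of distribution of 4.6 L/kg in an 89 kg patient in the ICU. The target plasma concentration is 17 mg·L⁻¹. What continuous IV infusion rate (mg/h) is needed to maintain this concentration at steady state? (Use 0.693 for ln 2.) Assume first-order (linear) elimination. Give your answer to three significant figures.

179 mg/h

Total Vd = 4.6 × 89 = 409.4 L
CL = 0.693 × Vd / t½ = 0.693 × 409.4 / 27 = 10.51 L/h
Infusion rate = CL × Css = 10.51 × 17 = 178.7 mg/h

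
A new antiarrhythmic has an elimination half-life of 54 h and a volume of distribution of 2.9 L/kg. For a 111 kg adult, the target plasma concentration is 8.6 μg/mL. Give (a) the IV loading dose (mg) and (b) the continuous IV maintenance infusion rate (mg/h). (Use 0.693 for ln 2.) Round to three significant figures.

Vd = 2.9 L/kg × 111 kg = 321.9 L
LD = Vd × C = 321.9 × 8.6 = 2768 mg
CL = 0.693 × Vd / t½ = 0.693 × 321.9 / 54 = 4.131 L/h
Infusion rate = CL × Css = 4.131 × 8.6 = 35.53 mg/h

(a) 2770 mg; (b) 35.5 mg/h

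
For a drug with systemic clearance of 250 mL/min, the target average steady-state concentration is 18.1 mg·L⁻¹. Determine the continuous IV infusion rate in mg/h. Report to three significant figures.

CL = 250 mL/min × 60/1000 = 15.00 L/h
Rate = CL × Css = 15.00 × 18.1 = 271.5 mg/h

272 mg/h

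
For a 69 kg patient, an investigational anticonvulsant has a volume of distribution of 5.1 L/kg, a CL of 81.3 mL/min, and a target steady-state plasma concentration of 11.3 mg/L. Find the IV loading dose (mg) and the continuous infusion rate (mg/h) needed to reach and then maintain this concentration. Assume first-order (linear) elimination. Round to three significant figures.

(a) 3980 mg; (b) 55.1 mg/h

Vd = 5.1 L/kg × 69 kg = 351.9 L
Loading: fill Vd to C_target → 351.9 L × 11.3 mg/L = 3976 mg
CL = 81.3 mL/min × 60/1000 = 4.878 L/h
Maintenance infusion rate = CL × Css = 4.878 × 11.3 = 55.12 mg/h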